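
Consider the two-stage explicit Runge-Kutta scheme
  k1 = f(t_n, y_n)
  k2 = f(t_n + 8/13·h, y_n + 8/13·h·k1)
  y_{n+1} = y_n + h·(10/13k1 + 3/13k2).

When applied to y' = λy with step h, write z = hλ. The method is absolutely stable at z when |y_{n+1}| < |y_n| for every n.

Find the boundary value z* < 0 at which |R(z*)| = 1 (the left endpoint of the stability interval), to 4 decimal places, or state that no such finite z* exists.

On y'=λy, z=hλ:
  k1=λy_n ⇒ h·k1=z·y_n;  k2=λ(1+8/13z)y_n ⇒ h·k2=z(1+8/13z)y_n
  y_{n+1}/y_n = 1 + 10/13z + 3/13z(1+8/13z) = 1 + z + 24/169z²
  R(z) = 1 + z + 24/169z².

Boundary: |R(x)|=1, x<0.
x=-0.44: |R|=0.5875
R=1: x+24/169x²=0 ⇒ x=−169/24=-7.0417; min R=1−1/(4·24/169)=-0.7604>−1
Confirm numerically:
  x=-6.482: |R|=0.48482 <1
  x=-6.427: |R|=0.43899 <1
  x=-6.386: |R|=0.40538 <1
  x=-7.352: |R|=1.32401 >1
  x=-7.123: |R|=1.08227 >1
So |R|<1 on (-7.0417, 0).

left endpoint -7.0417.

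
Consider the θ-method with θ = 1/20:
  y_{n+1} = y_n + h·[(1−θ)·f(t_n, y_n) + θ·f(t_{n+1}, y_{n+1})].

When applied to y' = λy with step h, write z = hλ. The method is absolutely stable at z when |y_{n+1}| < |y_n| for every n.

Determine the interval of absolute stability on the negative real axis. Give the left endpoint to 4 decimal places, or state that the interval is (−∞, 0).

On y'=λy, z=hλ:
  y_{n+1} = y_n + z·[19/20·y_n + 1/20·y_{n+1}] ⇒ (1 − 1/20z)y_{n+1} = (1 + 19/20z)y_n
  so R(z) = (1 + 19/20z)/(1 − 1/20z).

Boundary: |R(x)|=1, x<0.
x=-1.72: |R|=0.5838
R=−1: 1+19/20x = −1+1/20x ⇒ -9/10x=2 ⇒ x=2/(-9/10)=-2.2222
Confirm numerically:
  x=-2.143: |R|=0.93560 <1
  x=-1.903: |R|=0.73766 <1
  x=-1.096: |R|=0.03906 <1
  x=-2.383: |R|=1.12929 >1
  x=-2.242: |R|=1.01601 >1
Interval (-2.2222, 0).

z∈(-2.2222,0).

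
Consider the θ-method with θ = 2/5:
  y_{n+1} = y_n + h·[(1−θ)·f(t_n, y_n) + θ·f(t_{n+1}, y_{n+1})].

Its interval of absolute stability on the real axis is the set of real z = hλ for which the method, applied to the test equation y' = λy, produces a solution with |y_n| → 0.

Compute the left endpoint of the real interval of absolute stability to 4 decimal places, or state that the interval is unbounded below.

left endpoint -10.0000.

On y'=λy, z=hλ:
  y_{n+1} = y_n + z·[3/5·y_n + 2/5·y_{n+1}] ⇒ (1 − 2/5z)y_{n+1} = (1 + 3/5z)y_n
  ⇒ R(z) = (1 + 3/5z)/(1 − 2/5z).

Boundary: |R(x)|=1, x<0.
x=-0.51: |R|=0.5764
R=−1: 1+3/5x = −1+2/5x ⇒ -1/5x=2 ⇒ x=2/(-1/5)=-10.0000
Confirm numerically:
  x=-9.720: |R|=0.98854 <1
  x=-5.433: |R|=0.71215 <1
  x=-4.447: |R|=0.60033 <1
  x=-4.274: |R|=0.57735 <1
  x=-10.317: |R|=1.01237 >1
  x=-10.041: |R|=1.00163 >1
Interval (-10.0000, 0).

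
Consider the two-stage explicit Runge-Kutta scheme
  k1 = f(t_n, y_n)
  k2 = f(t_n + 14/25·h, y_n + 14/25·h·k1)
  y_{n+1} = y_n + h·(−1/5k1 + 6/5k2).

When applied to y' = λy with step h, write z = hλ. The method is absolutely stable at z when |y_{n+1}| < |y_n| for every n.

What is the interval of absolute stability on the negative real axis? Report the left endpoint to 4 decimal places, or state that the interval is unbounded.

Set f=λy, z=hλ:
  k1=λy_n ⇒ h·k1=z·y_n;  k2=λ(1+14/25z)y_n ⇒ h·k2=z(1+14/25z)y_n
  y_{n+1}/y_n = 1 − 1/5z + 6/5z(1+14/25z) = 1 + z + 84/125z²
  so R(z) = 1 + z + 84/125z².

Solve |R(x)|<1 on ℝ⁻.
x=-1.45: |R|=0.9629
R=1: x+84/125x²=0 ⇒ x=−125/84=-1.4881; min R=1−1/(4·84/125)=0.6280>−1
Confirm numerically:
  x=-0.957: |R|=0.65845 <1
  x=-0.772: |R|=0.62850 <1
  x=-0.676: |R|=0.63109 <1
  x=-0.642: |R|=0.63497 <1
  x=-2.029: |R|=1.73752 >1
  x=-1.997: |R|=1.68294 >1
Interval (-1.4881, 0).

z∈(-1.4881,0).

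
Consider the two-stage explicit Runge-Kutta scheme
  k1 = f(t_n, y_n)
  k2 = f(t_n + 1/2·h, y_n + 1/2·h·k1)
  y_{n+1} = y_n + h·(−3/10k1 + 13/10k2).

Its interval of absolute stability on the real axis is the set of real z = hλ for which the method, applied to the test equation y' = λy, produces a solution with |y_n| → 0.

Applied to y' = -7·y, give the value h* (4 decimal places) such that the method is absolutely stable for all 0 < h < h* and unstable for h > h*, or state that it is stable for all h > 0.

(-1.5385,0); λ=-7 ⇒ h* = (20/13)/7 = 0.2198.

Test eqn y'=λy, z=hλ:
  k1=λy_n ⇒ h·k1=z·y_n;  k2=λ(1+1/2z)y_n ⇒ h·k2=z(1+1/2z)y_n
  y_{n+1}/y_n = 1 − 3/10z + 13/10z(1+1/2z) = 1 + z + 13/20z²
  R(z) = 1 + z + 13/20z².

Boundary: |R(x)|=1, x<0.
x=-1.63: |R|=1.0970
R=1: x+13/20x²=0 ⇒ x=−20/13=-1.5385; min R=1−1/(4·13/20)=0.6154>−1
Confirm numerically:
  x=-1.349: |R|=0.83387 <1
  x=-0.835: |R|=0.61820 <1
  x=-0.825: |R|=0.61741 <1
  x=-1.977: |R|=1.56354 >1
  x=-1.579: |R|=1.04161 >1
Stable set (-1.5385, 0).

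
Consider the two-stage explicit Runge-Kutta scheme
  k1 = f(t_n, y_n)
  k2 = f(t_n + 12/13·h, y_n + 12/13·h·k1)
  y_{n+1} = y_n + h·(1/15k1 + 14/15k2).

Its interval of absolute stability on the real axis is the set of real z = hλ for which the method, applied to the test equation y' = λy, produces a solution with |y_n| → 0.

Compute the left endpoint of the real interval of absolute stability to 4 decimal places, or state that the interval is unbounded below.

left endpoint -1.1607.

With y'=λy (z=hλ):
  k1=λy_n ⇒ h·k1=z·y_n;  k2=λ(1+12/13z)y_n ⇒ h·k2=z(1+12/13z)y_n
  y_{n+1}/y_n = 1 + 1/15z + 14/15z(1+12/13z) = 1 + z + 56/65z²
  Hence R(z) = 1 + z + 56/65z².

Find x<0 with |R(x)|<1.
x=-1.33: |R|=1.1940
R=1: x+56/65x²=0 ⇒ x=−65/56=-1.1607; min R=1−1/(4·56/65)=0.7098>−1
Confirm numerically:
  x=-0.753: |R|=0.73550 <1
  x=-0.704: |R|=0.72299 <1
  x=-0.477: |R|=0.71902 <1
  x=-0.473: |R|=0.71975 <1
  x=-1.651: |R|=1.69738 >1
  x=-1.438: |R|=1.34353 >1
  x=-1.189: |R|=1.02898 >1
Interval (-1.1607, 0).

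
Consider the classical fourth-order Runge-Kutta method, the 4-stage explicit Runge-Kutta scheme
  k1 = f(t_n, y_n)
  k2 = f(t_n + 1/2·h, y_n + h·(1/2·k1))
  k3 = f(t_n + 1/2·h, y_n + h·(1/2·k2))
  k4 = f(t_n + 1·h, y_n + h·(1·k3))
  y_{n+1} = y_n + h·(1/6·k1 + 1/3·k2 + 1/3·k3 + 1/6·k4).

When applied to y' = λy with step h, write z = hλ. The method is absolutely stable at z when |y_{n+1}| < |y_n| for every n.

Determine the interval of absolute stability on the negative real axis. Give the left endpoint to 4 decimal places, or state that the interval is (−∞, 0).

z∈(-2.7853,0).

Set f=λy, z=hλ:
  order 4, 4-stage ⇒ R(z)=1+z+z^2/2+z^3/6+z^4/24
  (e.g. R(-0.65)=0.52292, |R|=0.52292)

Find x<0 with |R(x)|<1.
x=-0.65: |R|=0.5229
|R(-2.79)|=1.0071 |R(-2.3)|=0.4832 |R(-1.63)|=0.2708
Bisect:
  x_lo=-3.5793 |R|=3.0227  x_hi=-0.2410 |R|=0.7859
  mid=-1.91015 |R|=0.30730 →hi
  mid=-2.74474 |R|=0.94057 →hi
  mid=-3.16204 |R|=1.73335 →lo
  mid=-2.95339 |R|=1.28447 →lo
  mid=-2.84907 |R|=1.10049 →lo
  mid=-2.79691 |R|=1.01765 →lo
  mid=-2.77083 |R|=0.97841 →hi
  mid=-2.78387 |R|=0.99785 →hi
  ...
  [-2.78550,-2.78529] ⇒ x*=-2.7853
So |R|<1 on (-2.7853, 0).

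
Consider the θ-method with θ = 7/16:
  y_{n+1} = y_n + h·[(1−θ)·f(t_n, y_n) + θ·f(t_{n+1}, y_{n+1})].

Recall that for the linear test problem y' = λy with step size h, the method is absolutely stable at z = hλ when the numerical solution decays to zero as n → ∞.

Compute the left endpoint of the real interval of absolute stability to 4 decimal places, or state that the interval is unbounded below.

Set f=λy, z=hλ:
  y_{n+1} = y_n + z·[9/16·y_n + 7/16·y_{n+1}] ⇒ (1 − 7/16z)y_{n+1} = (1 + 9/16z)y_n
  ⇒ R(z) = (1 + 9/16z)/(1 − 7/16z).

Find x<0 with |R(x)|<1.
x=-1.39: |R|=0.1356
R=−1: 1+9/16x = −1+7/16x ⇒ -1/8x=2 ⇒ x=2/(-1/8)=-16.0000
Confirm numerically:
  x=-15.829: |R|=0.99730 <1
  x=-15.689: |R|=0.99506 <1
  x=-11.883: |R|=0.91698 <1
  x=-11.414: |R|=0.90436 <1
  x=-16.536: |R|=1.00814 >1
  x=-16.496: |R|=1.00755 >1
  x=-16.241: |R|=1.00372 >1
Stable set (-16.0000, 0).

z* = -16.0000.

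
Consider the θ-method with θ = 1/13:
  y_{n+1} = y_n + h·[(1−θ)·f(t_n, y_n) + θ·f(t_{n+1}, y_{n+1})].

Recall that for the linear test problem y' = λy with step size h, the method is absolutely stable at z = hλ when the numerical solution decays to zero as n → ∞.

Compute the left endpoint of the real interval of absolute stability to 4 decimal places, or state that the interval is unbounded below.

On y'=λy, z=hλ:
  y_{n+1} = y_n + z·[12/13·y_n + 1/13·y_{n+1}] ⇒ (1 − 1/13z)y_{n+1} = (1 + 12/13z)y_n
  Hence R(z) = (1 + 12/13z)/(1 − 1/13z).

Boundary: |R(x)|=1, x<0.
x=-0.85: |R|=0.2022
R=−1: 1+12/13x = −1+1/13x ⇒ -11/13x=2 ⇒ x=2/(-11/13)=-2.3636
Confirm numerically:
  x=-2.104: |R|=0.81091 <1
  x=-1.919: |R|=0.67216 <1
  x=-1.873: |R|=0.63713 <1
  x=-1.180: |R|=0.08181 <1
  x=-2.885: |R|=1.36103 >1
  x=-2.808: |R|=1.30921 >1
Stable set (-2.3636, 0).

left endpoint -2.3636.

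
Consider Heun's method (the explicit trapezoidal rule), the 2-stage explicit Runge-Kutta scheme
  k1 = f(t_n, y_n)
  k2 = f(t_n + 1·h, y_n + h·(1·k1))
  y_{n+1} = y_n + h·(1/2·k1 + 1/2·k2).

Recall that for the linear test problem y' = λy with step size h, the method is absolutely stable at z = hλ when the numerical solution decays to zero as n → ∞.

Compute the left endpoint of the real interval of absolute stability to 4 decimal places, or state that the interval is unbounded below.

Set f=λy, z=hλ:
  order 2, 2-stage ⇒ R(z)=1+z+z^2/2
  (e.g. R(-1.6)=0.68000, |R|=0.68000)

Find x<0 with |R(x)|<1.
x=-1.6: |R|=0.6800
|R(-1.65)|=0.7112 |R(-1.56)|=0.6568 |R(-1.23)|=0.5264
Bisect:
  x_lo=-2.3955 |R|=1.4737  x_hi=-0.1266 |R|=0.8814
  mid=-1.26103 |R|=0.53407 →hi
  mid=-1.82826 |R|=0.84300 →hi
  mid=-2.11187 |R|=1.11813 →lo
  mid=-1.97006 |R|=0.97051 →hi
  mid=-2.04097 |R|=1.04180 →lo
  mid=-2.00551 |R|=1.00553 →lo
  mid=-1.98779 |R|=0.98786 →hi
  mid=-1.99665 |R|=0.99666 →hi
  mid=-2.00108 |R|=1.00108 →lo
  ...
  [-2.00011,-1.99997] ⇒ x*=-2.0000
Interval (-2.0000, 0).

left endpoint -2.0000.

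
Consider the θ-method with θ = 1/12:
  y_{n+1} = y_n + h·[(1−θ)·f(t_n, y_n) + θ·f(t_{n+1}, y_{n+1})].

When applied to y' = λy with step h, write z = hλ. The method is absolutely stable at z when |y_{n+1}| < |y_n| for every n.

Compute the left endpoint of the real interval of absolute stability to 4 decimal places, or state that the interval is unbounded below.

left endpoint -2.4000.

Test eqn y'=λy, z=hλ:
  y_{n+1} = y_n + z·[11/12·y_n + 1/12·y_{n+1}] ⇒ (1 − 1/12z)y_{n+1} = (1 + 11/12z)y_n
  Hence R(z) = (1 + 11/12z)/(1 − 1/12z).

Solve |R(x)|<1 on ℝ⁻.
x=-1.63: |R|=0.4351
R=−1: 1+11/12x = −1+1/12x ⇒ -5/6x=2 ⇒ x=2/(-5/6)=-2.4000
Confirm numerically:
  x=-2.003: |R|=0.71649 <1
  x=-1.646: |R|=0.44746 <1
  x=-1.574: |R|=0.39148 <1
  x=-1.552: |R|=0.37426 <1
  x=-2.689: |R|=1.19675 >1
  x=-2.688: |R|=1.19608 >1
  x=-2.543: |R|=1.09833 >1
Stable set (-2.4000, 0).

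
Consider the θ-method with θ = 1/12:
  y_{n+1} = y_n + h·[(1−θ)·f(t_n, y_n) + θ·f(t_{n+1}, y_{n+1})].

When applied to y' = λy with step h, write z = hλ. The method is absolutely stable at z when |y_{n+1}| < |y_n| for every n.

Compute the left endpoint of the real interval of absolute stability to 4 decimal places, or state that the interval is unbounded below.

z* = -2.4000.

With y'=λy (z=hλ):
  y_{n+1} = y_n + z·[11/12·y_n + 1/12·y_{n+1}] ⇒ (1 − 1/12z)y_{n+1} = (1 + 11/12z)y_n
  ⇒ R(z) = (1 + 11/12z)/(1 − 1/12z).

Find x<0 with |R(x)|<1.
x=-0.48: |R|=0.5385
R=−1: 1+11/12x = −1+1/12x ⇒ -5/6x=2 ⇒ x=2/(-5/6)=-2.4000
Confirm numerically:
  x=-2.155: |R|=0.82692 <1
  x=-1.748: |R|=0.52575 <1
  x=-1.039: |R|=0.04379 <1
  x=-2.954: |R|=1.37047 >1
  x=-2.843: |R|=1.29846 >1
Stable set (-2.4000, 0).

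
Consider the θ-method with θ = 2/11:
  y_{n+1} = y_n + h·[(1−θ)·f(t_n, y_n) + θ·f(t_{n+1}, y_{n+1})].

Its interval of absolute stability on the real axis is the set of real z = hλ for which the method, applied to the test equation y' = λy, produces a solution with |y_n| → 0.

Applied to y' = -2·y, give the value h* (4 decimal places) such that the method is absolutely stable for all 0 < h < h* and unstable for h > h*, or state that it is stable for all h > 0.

(-3.1429,0); λ=-2 ⇒ h* = (22/7)/2 = 1.5714.

With y'=λy (z=hλ):
  y_{n+1} = y_n + z·[9/11·y_n + 2/11·y_{n+1}] ⇒ (1 − 2/11z)y_{n+1} = (1 + 9/11z)y_n
  so R(z) = (1 + 9/11z)/(1 − 2/11z).

Solve |R(x)|<1 on ℝ⁻.
x=-1.74: |R|=0.3218
R=−1: 1+9/11x = −1+2/11x ⇒ -7/11x=2 ⇒ x=2/(-7/11)=-3.1429
Confirm numerically:
  x=-2.852: |R|=0.87811 <1
  x=-2.495: |R|=0.71639 <1
  x=-2.371: |R|=0.65678 <1
  x=-2.064: |R|=0.50079 <1
  x=-3.590: |R|=1.17217 >1
  x=-3.350: |R|=1.08192 >1
Interval (-3.1429, 0).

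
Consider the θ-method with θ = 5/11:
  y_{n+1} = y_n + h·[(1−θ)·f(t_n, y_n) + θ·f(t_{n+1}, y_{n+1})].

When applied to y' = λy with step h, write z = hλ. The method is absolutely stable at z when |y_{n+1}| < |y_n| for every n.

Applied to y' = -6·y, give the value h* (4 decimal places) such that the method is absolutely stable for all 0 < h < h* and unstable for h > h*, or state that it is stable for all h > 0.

Test eqn y'=λy, z=hλ:
  y_{n+1} = y_n + z·[6/11·y_n + 5/11·y_{n+1}] ⇒ (1 − 5/11z)y_{n+1} = (1 + 6/11z)y_n
  ⇒ R(z) = (1 + 6/11z)/(1 − 5/11z).

Solve |R(x)|<1 on ℝ⁻.
x=-1.26: |R|=0.1988
R=−1: 1+6/11x = −1+5/11x ⇒ -1/11x=2 ⇒ x=2/(-1/11)=-22.0000
Confirm numerically:
  x=-21.582: |R|=0.99648 <1
  x=-10.531: |R|=0.81983 <1
  x=-9.330: |R|=0.78023 <1
  x=-22.559: |R|=1.00452 >1
  x=-22.521: |R|=1.00422 >1
  x=-22.076: |R|=1.00063 >1
So |R|<1 on (-22.0000, 0).

(-22.0000,0); λ=-6 ⇒ h* = (22)/6 = 3.6667.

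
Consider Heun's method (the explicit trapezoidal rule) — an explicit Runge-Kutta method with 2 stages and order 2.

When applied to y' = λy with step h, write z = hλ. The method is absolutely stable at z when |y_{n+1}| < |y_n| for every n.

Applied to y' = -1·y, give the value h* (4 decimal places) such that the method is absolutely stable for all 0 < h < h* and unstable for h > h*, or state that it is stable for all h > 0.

With y'=λy (z=hλ):
  order 2, 2-stage ⇒ R(z)=1+z+z^2/2
  (e.g. R(-1.44)=0.59680, |R|=0.59680)

Find x<0 with |R(x)|<1.
x=-1.44: |R|=0.5968
|R(-1.39)|=0.5760 |R(-1.25)|=0.5312 |R(-0.74)|=0.5338
Bisect:
  x_lo=-2.5653 |R|=1.7252  x_hi=-0.2276 |R|=0.7983
  mid=-1.39648 |R|=0.57860 →hi
  mid=-1.98091 |R|=0.98109 →hi
  mid=-2.27313 |R|=1.31043 →lo
  mid=-2.12702 |R|=1.13509 →lo
  mid=-2.05397 |R|=1.05542 →lo
  mid=-2.01744 |R|=1.01759 →lo
  mid=-1.99918 |R|=0.99918 →hi
  mid=-2.00831 |R|=1.00834 →lo
  ...
  [-2.00003,-1.99989] ⇒ x*=-2.0000
Stable set (-2.0000, 0).

(-2.0000,0); λ=-1 ⇒ h* = 2.0000.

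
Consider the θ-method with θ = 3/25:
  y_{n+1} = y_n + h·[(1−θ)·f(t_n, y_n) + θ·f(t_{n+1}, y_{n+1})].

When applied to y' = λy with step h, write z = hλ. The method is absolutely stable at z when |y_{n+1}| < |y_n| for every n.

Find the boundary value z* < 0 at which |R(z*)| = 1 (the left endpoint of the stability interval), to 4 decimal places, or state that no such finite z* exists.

With y'=λy (z=hλ):
  y_{n+1} = y_n + z·[22/25·y_n + 3/25·y_{n+1}] ⇒ (1 − 3/25z)y_{n+1} = (1 + 22/25z)y_n
  Hence R(z) = (1 + 22/25z)/(1 − 3/25z).

Solve |R(x)|<1 on ℝ⁻.
x=-1.6: |R|=0.3423
R=−1: 1+22/25x = −1+3/25x ⇒ -19/25x=2 ⇒ x=2/(-19/25)=-2.6316
Confirm numerically:
  x=-1.938: |R|=0.57234 <1
  x=-1.842: |R|=0.50855 <1
  x=-1.683: |R|=0.40021 <1
  x=-1.091: |R|=0.03530 <1
  x=-3.005: |R|=1.20858 >1
  x=-2.818: |R|=1.10588 >1
  x=-2.670: |R|=1.02211 >1
Interval (-2.6316, 0).

z* = -2.6316.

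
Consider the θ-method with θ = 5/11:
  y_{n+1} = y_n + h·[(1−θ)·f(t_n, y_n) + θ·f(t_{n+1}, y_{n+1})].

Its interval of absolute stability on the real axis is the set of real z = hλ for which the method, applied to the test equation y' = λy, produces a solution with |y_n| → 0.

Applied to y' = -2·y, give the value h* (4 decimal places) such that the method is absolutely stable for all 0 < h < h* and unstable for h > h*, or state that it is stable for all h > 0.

(-22.0000,0); λ=-2 ⇒ h* = (22)/2 = 11.0000.

With y'=λy (z=hλ):
  y_{n+1} = y_n + z·[6/11·y_n + 5/11·y_{n+1}] ⇒ (1 − 5/11z)y_{n+1} = (1 + 6/11z)y_n
  so R(z) = (1 + 6/11z)/(1 − 5/11z).

Boundary: |R(x)|=1, x<0.
x=-0.74: |R|=0.4463
R=−1: 1+6/11x = −1+5/11x ⇒ -1/11x=2 ⇒ x=2/(-1/11)=-22.0000
Confirm numerically:
  x=-18.368: |R|=0.96468 <1
  x=-17.913: |R|=0.95936 <1
  x=-8.806: |R|=0.76024 <1
  x=-22.481: |R|=1.00390 >1
  x=-22.444: |R|=1.00360 >1
  x=-22.428: |R|=1.00348 >1
Stable set (-22.0000, 0).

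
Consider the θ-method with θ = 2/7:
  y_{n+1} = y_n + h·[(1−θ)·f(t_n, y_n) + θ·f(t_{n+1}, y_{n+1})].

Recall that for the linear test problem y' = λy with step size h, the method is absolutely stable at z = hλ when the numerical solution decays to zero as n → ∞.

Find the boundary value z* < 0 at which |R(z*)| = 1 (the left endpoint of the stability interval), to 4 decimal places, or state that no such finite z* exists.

left endpoint -4.6667.

Test eqn y'=λy, z=hλ:
  y_{n+1} = y_n + z·[5/7·y_n + 2/7·y_{n+1}] ⇒ (1 − 2/7z)y_{n+1} = (1 + 5/7z)y_n
  ⇒ R(z) = (1 + 5/7z)/(1 − 2/7z).

Need |R(x)|<1, x<0.
x=-0.55: |R|=0.5247
R=−1: 1+5/7x = −1+2/7x ⇒ -3/7x=2 ⇒ x=2/(-3/7)=-4.6667
Confirm numerically:
  x=-4.248: |R|=0.91895 <1
  x=-2.981: |R|=0.60986 <1
  x=-2.319: |R|=0.39483 <1
  x=-5.070: |R|=1.07060 >1
  x=-4.817: |R|=1.02711 >1
  x=-4.778: |R|=1.02017 >1
Stable set (-4.6667, 0).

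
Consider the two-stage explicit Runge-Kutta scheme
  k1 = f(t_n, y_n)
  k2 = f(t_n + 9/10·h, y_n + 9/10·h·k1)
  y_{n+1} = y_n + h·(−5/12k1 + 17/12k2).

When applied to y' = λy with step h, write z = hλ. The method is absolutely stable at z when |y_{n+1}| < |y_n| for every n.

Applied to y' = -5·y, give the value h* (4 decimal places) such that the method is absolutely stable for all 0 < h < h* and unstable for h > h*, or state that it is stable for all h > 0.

Test eqn y'=λy, z=hλ:
  k1=λy_n ⇒ h·k1=z·y_n;  k2=λ(1+9/10z)y_n ⇒ h·k2=z(1+9/10z)y_n
  y_{n+1}/y_n = 1 − 5/12z + 17/12z(1+9/10z) = 1 + z + 51/40z²
  ⇒ R(z) = 1 + z + 51/40z².

Need |R(x)|<1, x<0.
x=-0.66: |R|=0.8954
R=1: x+51/40x²=0 ⇒ x=−40/51=-0.7843; min R=1−1/(4·51/40)=0.8039>−1
Confirm numerically:
  x=-0.625: |R|=0.87305 <1
  x=-0.581: |R|=0.84939 <1
  x=-0.497: |R|=0.81794 <1
  x=-1.382: |R|=2.05315 >1
  x=-1.135: |R|=1.50749 >1
Stable set (-0.7843, 0).

(-0.7843,0); λ=-5 ⇒ h* = (40/51)/5 = 0.1569.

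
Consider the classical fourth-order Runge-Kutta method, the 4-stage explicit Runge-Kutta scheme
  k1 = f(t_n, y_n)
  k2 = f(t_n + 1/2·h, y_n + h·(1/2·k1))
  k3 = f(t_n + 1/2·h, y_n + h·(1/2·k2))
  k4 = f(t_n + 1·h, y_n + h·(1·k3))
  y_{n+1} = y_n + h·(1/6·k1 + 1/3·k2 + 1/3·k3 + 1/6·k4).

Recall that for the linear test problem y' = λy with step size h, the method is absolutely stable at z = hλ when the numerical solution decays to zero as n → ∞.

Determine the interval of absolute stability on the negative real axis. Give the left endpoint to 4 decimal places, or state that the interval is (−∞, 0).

(-2.7853, 0).

Test eqn y'=λy, z=hλ:
  order 4, 4-stage ⇒ R(z)=1+z+z^2/2+z^3/6+z^4/24
  (e.g. R(-1.59)=0.27041, |R|=0.27041)

Boundary: |R(x)|=1, x<0.
x=-1.59: |R|=0.2704
|R(-3.14)|=1.6804 |R(-2.78)|=0.9920 |R(-0.88)|=0.4186
Bisect:
  x_lo=-3.3842 |R|=2.3477  x_hi=-0.2795 |R|=0.7562
  mid=-1.83185 |R|=0.29066 →hi
  mid=-2.60803 |R|=0.76401 →hi
  mid=-2.99611 |R|=1.36725 →lo
  mid=-2.80207 |R|=1.02559 →lo
  mid=-2.70505 |R|=0.88560 →hi
  mid=-2.75356 |R|=0.95320 →hi
  mid=-2.77781 |R|=0.98878 →hi
  mid=-2.78994 |R|=1.00703 →lo
  ...
  [-2.78539,-2.78520] ⇒ x*=-2.7853
Stable set (-2.7853, 0).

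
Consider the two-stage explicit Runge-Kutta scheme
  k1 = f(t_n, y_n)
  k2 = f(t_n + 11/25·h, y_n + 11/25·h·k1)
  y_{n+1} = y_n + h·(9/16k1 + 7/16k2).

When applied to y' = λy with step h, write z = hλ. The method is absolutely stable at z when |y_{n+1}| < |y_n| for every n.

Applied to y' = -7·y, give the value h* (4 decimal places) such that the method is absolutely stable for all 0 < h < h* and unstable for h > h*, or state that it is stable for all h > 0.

Test eqn y'=λy, z=hλ:
  k1=λy_n ⇒ h·k1=z·y_n;  k2=λ(1+11/25z)y_n ⇒ h·k2=z(1+11/25z)y_n
  y_{n+1}/y_n = 1 + 9/16z + 7/16z(1+11/25z) = 1 + z + 77/400z²
  Hence R(z) = 1 + z + 77/400z².

Boundary: |R(x)|=1, x<0.
x=-1.09: |R|=0.1387
R=1: x+77/400x²=0 ⇒ x=−400/77=-5.1948; min R=1−1/(4·77/400)=-0.2987>−1
Confirm numerically:
  x=-4.748: |R|=0.59162 <1
  x=-4.188: |R|=0.18832 <1
  x=-3.471: |R|=0.15179 <1
  x=-2.328: |R|=0.28473 <1
  x=-5.719: |R|=1.57709 >1
  x=-5.296: |R|=1.10317 >1
  x=-5.230: |R|=1.03543 >1
Stable set (-5.1948, 0).

(-5.1948,0); λ=-7 ⇒ h* = (400/77)/7 = 0.7421.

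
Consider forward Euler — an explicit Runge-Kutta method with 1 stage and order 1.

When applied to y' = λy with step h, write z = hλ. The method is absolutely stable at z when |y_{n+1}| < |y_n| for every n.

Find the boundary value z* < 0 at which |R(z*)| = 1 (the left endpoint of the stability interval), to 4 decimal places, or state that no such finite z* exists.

With y'=λy (z=hλ):
  order 1, 1-stage ⇒ R(z)=1+z
  (e.g. R(-1.42)=-0.42000, |R|=0.42000)

Boundary: |R(x)|=1, x<0.
x=-1.42: |R|=0.4200
|R(-2.16)|=1.1600 |R(-1.67)|=0.6700 |R(-1.14)|=0.1400
Bisect:
  x_lo=-2.4915 |R|=1.4915  x_hi=-0.0845 |R|=0.9155
  mid=-1.28800 |R|=0.28800 →hi
  mid=-1.88977 |R|=0.88977 →hi
  mid=-2.19065 |R|=1.19065 →lo
  mid=-2.04021 |R|=1.04021 →lo
  mid=-1.96499 |R|=0.96499 →hi
  mid=-2.00260 |R|=1.00260 →lo
  mid=-1.98379 |R|=0.98379 →hi
  mid=-1.99320 |R|=0.99320 →hi
  mid=-1.99790 |R|=0.99790 →hi
  mid=-2.00025 |R|=1.00025 →lo
  ...
  [-2.00010,-1.99996] ⇒ x*=-2.0000
Interval (-2.0000, 0).

z* = -2.0000.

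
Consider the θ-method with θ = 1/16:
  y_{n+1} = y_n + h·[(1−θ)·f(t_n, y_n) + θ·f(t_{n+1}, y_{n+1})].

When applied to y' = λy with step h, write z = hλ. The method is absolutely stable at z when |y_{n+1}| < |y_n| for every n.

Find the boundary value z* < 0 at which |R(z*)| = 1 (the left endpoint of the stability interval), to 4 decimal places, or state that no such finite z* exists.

z* = -2.2857.

Test eqn y'=λy, z=hλ:
  y_{n+1} = y_n + z·[15/16·y_n + 1/16·y_{n+1}] ⇒ (1 − 1/16z)y_{n+1} = (1 + 15/16z)y_n
  R(z) = (1 + 15/16z)/(1 − 1/16z).

Solve |R(x)|<1 on ℝ⁻.
x=-0.89: |R|=0.1569
R=−1: 1+15/16x = −1+1/16x ⇒ -7/8x=2 ⇒ x=2/(-7/8)=-2.2857
Confirm numerically:
  x=-2.174: |R|=0.91394 <1
  x=-1.502: |R|=0.37310 <1
  x=-1.489: |R|=0.36223 <1
  x=-1.389: |R|=0.27805 <1
  x=-2.502: |R|=1.16366 >1
  x=-2.456: |R|=1.12917 >1
  x=-2.398: |R|=1.08544 >1
Stable set (-2.2857, 0).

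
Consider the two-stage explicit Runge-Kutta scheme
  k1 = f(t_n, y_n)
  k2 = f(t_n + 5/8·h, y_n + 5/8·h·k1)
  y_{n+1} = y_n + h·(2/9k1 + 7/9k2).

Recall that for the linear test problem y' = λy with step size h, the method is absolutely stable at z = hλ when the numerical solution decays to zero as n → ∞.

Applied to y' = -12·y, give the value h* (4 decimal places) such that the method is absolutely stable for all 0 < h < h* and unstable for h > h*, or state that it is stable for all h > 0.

(-2.0571,0); λ=-12 ⇒ h* = (72/35)/12 = 0.1714.

On y'=λy, z=hλ:
  k1=λy_n ⇒ h·k1=z·y_n;  k2=λ(1+5/8z)y_n ⇒ h·k2=z(1+5/8z)y_n
  y_{n+1}/y_n = 1 + 2/9z + 7/9z(1+5/8z) = 1 + z + 35/72z²
  R(z) = 1 + z + 35/72z².

Solve |R(x)|<1 on ℝ⁻.
x=-0.86: |R|=0.4995
R=1: x+35/72x²=0 ⇒ x=−72/35=-2.0571; min R=1−1/(4·35/72)=0.4857>−1
Confirm numerically:
  x=-1.805: |R|=0.77876 <1
  x=-1.471: |R|=0.58087 <1
  x=-1.134: |R|=0.49112 <1
  x=-0.927: |R|=0.49073 <1
  x=-2.474: |R|=1.50133 >1
  x=-2.192: |R|=1.14370 >1
Stable set (-2.0571, 0).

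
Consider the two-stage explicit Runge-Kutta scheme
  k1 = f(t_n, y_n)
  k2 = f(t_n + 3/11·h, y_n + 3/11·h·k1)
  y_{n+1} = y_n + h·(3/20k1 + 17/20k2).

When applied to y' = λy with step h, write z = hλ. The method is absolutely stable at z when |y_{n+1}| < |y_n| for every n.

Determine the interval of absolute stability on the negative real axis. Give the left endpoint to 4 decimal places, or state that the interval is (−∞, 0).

Test eqn y'=λy, z=hλ:
  k1=λy_n ⇒ h·k1=z·y_n;  k2=λ(1+3/11z)y_n ⇒ h·k2=z(1+3/11z)y_n
  y_{n+1}/y_n = 1 + 3/20z + 17/20z(1+3/11z) = 1 + z + 51/220z²
  so R(z) = 1 + z + 51/220z².

Find x<0 with |R(x)|<1.
x=-0.82: |R|=0.3359
R=1: x+51/220x²=0 ⇒ x=−220/51=-4.3137; min R=1−1/(4·51/220)=-0.0784>−1
Confirm numerically:
  x=-4.020: |R|=0.72627 <1
  x=-3.184: |R|=0.16614 <1
  x=-2.374: |R|=0.06750 <1
  x=-2.359: |R|=0.06896 <1
  x=-4.913: |R|=1.68253 >1
  x=-4.810: |R|=1.55337 >1
Stable set (-4.3137, 0).

(-4.3137, 0).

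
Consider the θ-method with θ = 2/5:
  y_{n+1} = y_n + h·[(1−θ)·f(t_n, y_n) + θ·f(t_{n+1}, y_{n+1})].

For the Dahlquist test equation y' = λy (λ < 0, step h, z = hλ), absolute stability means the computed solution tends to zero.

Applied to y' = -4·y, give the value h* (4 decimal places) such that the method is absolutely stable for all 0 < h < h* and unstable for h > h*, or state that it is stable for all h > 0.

(-10.0000,0); λ=-4 ⇒ h* = (10)/4 = 2.5000.

Set f=λy, z=hλ:
  y_{n+1} = y_n + z·[3/5·y_n + 2/5·y_{n+1}] ⇒ (1 − 2/5z)y_{n+1} = (1 + 3/5z)y_n
  ⇒ R(z) = (1 + 3/5z)/(1 − 2/5z).

Solve |R(x)|<1 on ℝ⁻.
x=-1.3: |R|=0.1447
R=−1: 1+3/5x = −1+2/5x ⇒ -1/5x=2 ⇒ x=2/(-1/5)=-10.0000
Confirm numerically:
  x=-8.694: |R|=0.94167 <1
  x=-8.579: |R|=0.93587 <1
  x=-7.254: |R|=0.85924 <1
  x=-5.481: |R|=0.71689 <1
  x=-10.574: |R|=1.02195 >1
  x=-10.391: |R|=1.01517 >1
So |R|<1 on (-10.0000, 0).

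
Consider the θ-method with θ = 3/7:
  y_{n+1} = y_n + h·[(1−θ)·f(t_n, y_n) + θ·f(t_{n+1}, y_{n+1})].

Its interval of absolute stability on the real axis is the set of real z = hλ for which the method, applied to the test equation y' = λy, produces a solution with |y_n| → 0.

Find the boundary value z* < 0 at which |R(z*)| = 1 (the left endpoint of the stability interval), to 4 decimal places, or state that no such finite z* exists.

z* = -14.0000.

With y'=λy (z=hλ):
  y_{n+1} = y_n + z·[4/7·y_n + 3/7·y_{n+1}] ⇒ (1 − 3/7z)y_{n+1} = (1 + 4/7z)y_n
  R(z) = (1 + 4/7z)/(1 − 3/7z).

Find x<0 with |R(x)|<1.
x=-1.36: |R|=0.1408
R=−1: 1+4/7x = −1+3/7x ⇒ -1/7x=2 ⇒ x=2/(-1/7)=-14.0000
Confirm numerically:
  x=-10.665: |R|=0.91448 <1
  x=-7.191: |R|=0.76170 <1
  x=-6.454: |R|=0.71375 <1
  x=-14.481: |R|=1.00954 >1
  x=-14.478: |R|=1.00948 >1
So |R|<1 on (-14.0000, 0).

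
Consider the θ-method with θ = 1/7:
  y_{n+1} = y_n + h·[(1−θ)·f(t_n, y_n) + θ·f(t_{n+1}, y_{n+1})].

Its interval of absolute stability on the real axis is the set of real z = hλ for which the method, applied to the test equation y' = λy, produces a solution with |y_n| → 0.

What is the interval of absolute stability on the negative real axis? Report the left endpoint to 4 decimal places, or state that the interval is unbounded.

(-2.8000, 0).

With y'=λy (z=hλ):
  y_{n+1} = y_n + z·[6/7·y_n + 1/7·y_{n+1}] ⇒ (1 − 1/7z)y_{n+1} = (1 + 6/7z)y_n
  Hence R(z) = (1 + 6/7z)/(1 − 1/7z).

Need |R(x)|<1, x<0.
x=-1.58: |R|=0.2890
R=−1: 1+6/7x = −1+1/7x ⇒ -5/7x=2 ⇒ x=2/(-5/7)=-2.8000
Confirm numerically:
  x=-2.396: |R|=0.78501 <1
  x=-1.770: |R|=0.41277 <1
  x=-1.247: |R|=0.05845 <1
  x=-3.293: |R|=1.23948 >1
  x=-3.124: |R|=1.16002 >1
Stable set (-2.8000, 0).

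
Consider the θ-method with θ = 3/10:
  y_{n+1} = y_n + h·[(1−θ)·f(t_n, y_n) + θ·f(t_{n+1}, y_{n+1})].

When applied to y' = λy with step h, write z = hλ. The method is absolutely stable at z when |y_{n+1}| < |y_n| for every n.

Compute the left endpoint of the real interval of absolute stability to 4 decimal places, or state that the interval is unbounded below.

Set f=λy, z=hλ:
  y_{n+1} = y_n + z·[7/10·y_n + 3/10·y_{n+1}] ⇒ (1 − 3/10z)y_{n+1} = (1 + 7/10z)y_n
  ⇒ R(z) = (1 + 7/10z)/(1 − 3/10z).

Boundary: |R(x)|=1, x<0.
x=-0.84: |R|=0.3291
R=−1: 1+7/10x = −1+3/10x ⇒ -2/5x=2 ⇒ x=2/(-2/5)=-5.0000
Confirm numerically:
  x=-4.716: |R|=0.95296 <1
  x=-3.683: |R|=0.74973 <1
  x=-2.574: |R|=0.45243 <1
  x=-2.555: |R|=0.44636 <1
  x=-5.565: |R|=1.08466 >1
  x=-5.235: |R|=1.03657 >1
So |R|<1 on (-5.0000, 0).

left endpoint -5.0000.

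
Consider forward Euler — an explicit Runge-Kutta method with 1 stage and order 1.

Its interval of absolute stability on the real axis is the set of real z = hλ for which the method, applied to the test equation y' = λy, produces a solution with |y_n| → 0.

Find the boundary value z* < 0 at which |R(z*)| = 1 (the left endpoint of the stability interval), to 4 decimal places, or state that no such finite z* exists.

z* = -2.0000.

On y'=λy, z=hλ:
  order 1, 1-stage ⇒ R(z)=1+z
  (e.g. R(-1.15)=-0.15000, |R|=0.15000)

Boundary: |R(x)|=1, x<0.
x=-1.15: |R|=0.1500
|R(-2.25)|=1.2500 |R(-1.94)|=0.9400 |R(-0.72)|=0.2800
Bisect:
  x_lo=-2.7252 |R|=1.7252  x_hi=-0.3733 |R|=0.6267
  mid=-1.54929 |R|=0.54929 →hi
  mid=-2.13726 |R|=1.13726 →lo
  mid=-1.84328 |R|=0.84328 →hi
  mid=-1.99027 |R|=0.99027 →hi
  mid=-2.06377 |R|=1.06377 →lo
  mid=-2.02702 |R|=1.02702 →lo
  mid=-2.00864 |R|=1.00864 →lo
  mid=-1.99946 |R|=0.99946 →hi
  mid=-2.00405 |R|=1.00405 →lo
  ...
  [-2.00003,-1.99989] ⇒ x*=-2.0000
Stable set (-2.0000, 0).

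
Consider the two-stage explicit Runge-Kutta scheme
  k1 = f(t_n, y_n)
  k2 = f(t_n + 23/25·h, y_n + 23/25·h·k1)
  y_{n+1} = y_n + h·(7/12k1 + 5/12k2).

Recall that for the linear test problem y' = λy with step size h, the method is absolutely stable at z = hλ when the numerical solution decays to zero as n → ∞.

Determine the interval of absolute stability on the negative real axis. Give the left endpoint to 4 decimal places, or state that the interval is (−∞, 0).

Test eqn y'=λy, z=hλ:
  k1=λy_n ⇒ h·k1=z·y_n;  k2=λ(1+23/25z)y_n ⇒ h·k2=z(1+23/25z)y_n
  y_{n+1}/y_n = 1 + 7/12z + 5/12z(1+23/25z) = 1 + z + 23/60z²
  R(z) = 1 + z + 23/60z².

Boundary: |R(x)|=1, x<0.
x=-1.56: |R|=0.3729
R=1: x+23/60x²=0 ⇒ x=−60/23=-2.6087; min R=1−1/(4·23/60)=0.3478>−1
Confirm numerically:
  x=-2.159: |R|=0.62782 <1
  x=-1.783: |R|=0.43565 <1
  x=-1.729: |R|=0.41695 <1
  x=-1.127: |R|=0.35988 <1
  x=-3.173: |R|=1.68637 >1
  x=-3.015: |R|=1.46959 >1
  x=-2.898: |R|=1.32139 >1
Stable set (-2.6087, 0).

z∈(-2.6087,0).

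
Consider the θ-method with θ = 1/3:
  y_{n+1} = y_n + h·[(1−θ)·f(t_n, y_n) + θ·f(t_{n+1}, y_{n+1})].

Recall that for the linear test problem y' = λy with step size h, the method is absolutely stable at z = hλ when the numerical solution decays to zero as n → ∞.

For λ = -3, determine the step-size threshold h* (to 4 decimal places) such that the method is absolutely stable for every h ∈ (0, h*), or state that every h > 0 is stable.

(-6.0000,0); λ=-3 ⇒ h* = (6)/3 = 2.0000.

Test eqn y'=λy, z=hλ:
  y_{n+1} = y_n + z·[2/3·y_n + 1/3·y_{n+1}] ⇒ (1 − 1/3z)y_{n+1} = (1 + 2/3z)y_n
  ⇒ R(z) = (1 + 2/3z)/(1 − 1/3z).

Find x<0 with |R(x)|<1.
x=-0.87: |R|=0.3256
R=−1: 1+2/3x = −1+1/3x ⇒ -1/3x=2 ⇒ x=2/(-1/3)=-6.0000
Confirm numerically:
  x=-5.503: |R|=0.94155 <1
  x=-5.440: |R|=0.93365 <1
  x=-4.529: |R|=0.80462 <1
  x=-3.712: |R|=0.65912 <1
  x=-6.516: |R|=1.05422 >1
  x=-6.413: |R|=1.04388 >1
  x=-6.064: |R|=1.00706 >1
Stable set (-6.0000, 0).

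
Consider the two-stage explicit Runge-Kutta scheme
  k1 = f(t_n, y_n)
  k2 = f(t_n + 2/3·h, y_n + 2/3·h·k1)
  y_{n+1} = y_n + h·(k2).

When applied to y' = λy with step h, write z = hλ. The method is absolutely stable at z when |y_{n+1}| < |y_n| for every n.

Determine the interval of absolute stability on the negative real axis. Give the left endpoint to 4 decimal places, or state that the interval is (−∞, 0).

With y'=λy (z=hλ):
  k1=λy_n ⇒ h·k1=z·y_n;  k2=λ(1+2/3z)y_n ⇒ h·k2=z(1+2/3z)y_n
  y_{n+1}/y_n = 1 + z(1+2/3z) = 1 + z + 2/3z²
  R(z) = 1 + z + 2/3z².

Need |R(x)|<1, x<0.
x=-0.35: |R|=0.7317
R=1: x+2/3x²=0 ⇒ x=−3/2=-1.5000; min R=1−1/(4·2/3)=0.6250>−1
Confirm numerically:
  x=-1.456: |R|=0.95729 <1
  x=-1.450: |R|=0.95167 <1
  x=-1.215: |R|=0.76915 <1
  x=-0.838: |R|=0.63016 <1
  x=-2.046: |R|=1.74474 >1
  x=-1.797: |R|=1.35581 >1
  x=-1.718: |R|=1.24968 >1
Interval (-1.5000, 0).

z∈(-1.5000,0).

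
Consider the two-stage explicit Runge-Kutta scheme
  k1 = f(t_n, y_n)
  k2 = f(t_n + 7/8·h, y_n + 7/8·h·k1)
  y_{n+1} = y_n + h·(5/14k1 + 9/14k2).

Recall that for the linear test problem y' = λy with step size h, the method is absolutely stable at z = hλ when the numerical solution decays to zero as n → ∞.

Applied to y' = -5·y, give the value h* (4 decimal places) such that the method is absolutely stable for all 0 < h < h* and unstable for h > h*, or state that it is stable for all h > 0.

Test eqn y'=λy, z=hλ:
  k1=λy_n ⇒ h·k1=z·y_n;  k2=λ(1+7/8z)y_n ⇒ h·k2=z(1+7/8z)y_n
  y_{n+1}/y_n = 1 + 5/14z + 9/14z(1+7/8z) = 1 + z + 9/16z²
  R(z) = 1 + z + 9/16z².

Solve |R(x)|<1 on ℝ⁻.
x=-0.43: |R|=0.6740
R=1: x+9/16x²=0 ⇒ x=−16/9=-1.7778; min R=1−1/(4·9/16)=0.5556>−1
Confirm numerically:
  x=-1.567: |R|=0.81421 <1
  x=-1.364: |R|=0.68253 <1
  x=-0.801: |R|=0.55990 <1
  x=-2.363: |R|=1.77787 >1
  x=-2.362: |R|=1.77621 >1
  x=-2.288: |R|=1.65666 >1
Interval (-1.7778, 0).

(-1.7778,0); λ=-5 ⇒ h* = (16/9)/5 = 0.3556.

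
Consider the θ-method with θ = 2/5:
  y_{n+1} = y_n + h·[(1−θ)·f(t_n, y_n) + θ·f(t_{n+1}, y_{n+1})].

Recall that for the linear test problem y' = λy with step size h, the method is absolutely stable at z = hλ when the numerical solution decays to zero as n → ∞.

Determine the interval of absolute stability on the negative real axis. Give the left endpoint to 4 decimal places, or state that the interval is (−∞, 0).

z∈(-10.0000,0).

With y'=λy (z=hλ):
  y_{n+1} = y_n + z·[3/5·y_n + 2/5·y_{n+1}] ⇒ (1 − 2/5z)y_{n+1} = (1 + 3/5z)y_n
  R(z) = (1 + 3/5z)/(1 − 2/5z).

Need |R(x)|<1, x<0.
x=-1.11: |R|=0.2313
R=−1: 1+3/5x = −1+2/5x ⇒ -1/5x=2 ⇒ x=2/(-1/5)=-10.0000
Confirm numerically:
  x=-8.927: |R|=0.95305 <1
  x=-7.937: |R|=0.90117 <1
  x=-7.379: |R|=0.86734 <1
  x=-7.080: |R|=0.84760 <1
  x=-10.430: |R|=1.01663 >1
  x=-10.398: |R|=1.01543 >1
  x=-10.365: |R|=1.01419 >1
Stable set (-10.0000, 0).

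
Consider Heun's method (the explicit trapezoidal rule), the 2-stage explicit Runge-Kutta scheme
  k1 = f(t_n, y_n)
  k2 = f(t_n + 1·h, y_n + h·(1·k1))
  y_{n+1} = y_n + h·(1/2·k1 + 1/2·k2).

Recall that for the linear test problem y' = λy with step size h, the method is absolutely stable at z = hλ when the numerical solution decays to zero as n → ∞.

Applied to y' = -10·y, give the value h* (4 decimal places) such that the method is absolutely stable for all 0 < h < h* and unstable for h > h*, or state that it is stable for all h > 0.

With y'=λy (z=hλ):
  order 2, 2-stage ⇒ R(z)=1+z+z^2/2
  (e.g. R(-0.55)=0.60125, |R|=0.60125)

Need |R(x)|<1, x<0.
x=-0.55: |R|=0.6013
|R(-2.23)|=1.2565 |R(-2.19)|=1.2080 |R(-1.19)|=0.5181
Bisect:
  x_lo=-2.5971 |R|=1.7753  x_hi=-0.3816 |R|=0.6912
  mid=-1.48933 |R|=0.61972 →hi
  mid=-2.04321 |R|=1.04414 →lo
  mid=-1.76627 |R|=0.79358 →hi
  mid=-1.90474 |R|=0.90928 →hi
  mid=-1.97397 |R|=0.97431 →hi
  mid=-2.00859 |R|=1.00863 →lo
  mid=-1.99128 |R|=0.99132 →hi
  mid=-1.99994 |R|=0.99994 →hi
  ...
  [-2.00007,-1.99994] ⇒ x*=-2.0000
Stable set (-2.0000, 0).

(-2.0000,0); λ=-10 ⇒ h* = 0.2000.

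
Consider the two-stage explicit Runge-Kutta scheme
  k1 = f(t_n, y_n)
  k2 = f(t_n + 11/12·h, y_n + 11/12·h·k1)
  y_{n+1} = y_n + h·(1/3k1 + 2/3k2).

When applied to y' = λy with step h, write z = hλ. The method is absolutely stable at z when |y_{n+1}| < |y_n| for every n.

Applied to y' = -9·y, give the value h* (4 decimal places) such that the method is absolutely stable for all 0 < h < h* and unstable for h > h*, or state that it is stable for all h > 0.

(-1.6364,0); λ=-9 ⇒ h* = (18/11)/9 = 0.1818.

With y'=λy (z=hλ):
  k1=λy_n ⇒ h·k1=z·y_n;  k2=λ(1+11/12z)y_n ⇒ h·k2=z(1+11/12z)y_n
  y_{n+1}/y_n = 1 + 1/3z + 2/3z(1+11/12z) = 1 + z + 11/18z²
  R(z) = 1 + z + 11/18z².

Find x<0 with |R(x)|<1.
x=-1.03: |R|=0.6183
R=1: x+11/18x²=0 ⇒ x=−18/11=-1.6364; min R=1−1/(4·11/18)=0.5909>−1
Confirm numerically:
  x=-1.588: |R|=0.95307 <1
  x=-1.551: |R|=0.91909 <1
  x=-0.735: |R|=0.59514 <1
  x=-0.666: |R|=0.60506 <1
  x=-1.982: |R|=1.41864 >1
  x=-1.820: |R|=1.20424 >1
  x=-1.727: |R|=1.09566 >1
So |R|<1 on (-1.6364, 0).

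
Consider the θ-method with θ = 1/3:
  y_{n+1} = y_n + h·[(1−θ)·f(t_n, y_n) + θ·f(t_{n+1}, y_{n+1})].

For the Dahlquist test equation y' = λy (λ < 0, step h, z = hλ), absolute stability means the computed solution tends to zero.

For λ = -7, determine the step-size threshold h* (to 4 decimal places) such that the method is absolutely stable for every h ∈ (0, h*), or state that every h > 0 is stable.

Test eqn y'=λy, z=hλ:
  y_{n+1} = y_n + z·[2/3·y_n + 1/3·y_{n+1}] ⇒ (1 − 1/3z)y_{n+1} = (1 + 2/3z)y_n
  R(z) = (1 + 2/3z)/(1 − 1/3z).

Find x<0 with |R(x)|<1.
x=-0.58: |R|=0.5140
R=−1: 1+2/3x = −1+1/3x ⇒ -1/3x=2 ⇒ x=2/(-1/3)=-6.0000
Confirm numerically:
  x=-4.781: |R|=0.84334 <1
  x=-4.167: |R|=0.74424 <1
  x=-2.740: |R|=0.43206 <1
  x=-2.483: |R|=0.35856 <1
  x=-6.441: |R|=1.04671 >1
  x=-6.396: |R|=1.04215 >1
  x=-6.316: |R|=1.03392 >1
So |R|<1 on (-6.0000, 0).

(-6.0000,0); λ=-7 ⇒ h* = (6)/7 = 0.8571.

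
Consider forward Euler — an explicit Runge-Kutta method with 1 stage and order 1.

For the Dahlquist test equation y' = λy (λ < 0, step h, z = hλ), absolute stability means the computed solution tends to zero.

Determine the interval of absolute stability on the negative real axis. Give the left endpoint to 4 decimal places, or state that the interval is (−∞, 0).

With y'=λy (z=hλ):
  order 1, 1-stage ⇒ R(z)=1+z
  (e.g. R(-0.66)=0.34000, |R|=0.34000)

Boundary: |R(x)|=1, x<0.
x=-0.66: |R|=0.3400
|R(-2.18)|=1.1800 |R(-1.24)|=0.2400 |R(-1.02)|=0.0200
Bisect:
  x_lo=-2.7391 |R|=1.7391  x_hi=-0.2679 |R|=0.7321
  mid=-1.50353 |R|=0.50353 →hi
  mid=-2.12133 |R|=1.12133 →lo
  mid=-1.81243 |R|=0.81243 →hi
  mid=-1.96688 |R|=0.96688 →hi
  mid=-2.04410 |R|=1.04410 →lo
  mid=-2.00549 |R|=1.00549 →lo
  mid=-1.98619 |R|=0.98619 →hi
  mid=-1.99584 |R|=0.99584 →hi
  mid=-2.00067 |R|=1.00067 →lo
  mid=-1.99825 |R|=0.99825 →hi
  ...
  [-2.00006,-1.99991] ⇒ x*=-2.0000
So |R|<1 on (-2.0000, 0).

z∈(-2.0000,0).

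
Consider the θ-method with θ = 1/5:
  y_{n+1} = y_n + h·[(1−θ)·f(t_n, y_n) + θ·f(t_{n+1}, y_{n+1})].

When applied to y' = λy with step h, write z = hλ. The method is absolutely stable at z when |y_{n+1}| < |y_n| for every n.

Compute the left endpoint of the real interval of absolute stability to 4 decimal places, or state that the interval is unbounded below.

left endpoint -3.3333.

Set f=λy, z=hλ:
  y_{n+1} = y_n + z·[4/5·y_n + 1/5·y_{n+1}] ⇒ (1 − 1/5z)y_{n+1} = (1 + 4/5z)y_n
  Hence R(z) = (1 + 4/5z)/(1 − 1/5z).

Solve |R(x)|<1 on ℝ⁻.
x=-0.75: |R|=0.3478
R=−1: 1+4/5x = −1+1/5x ⇒ -3/5x=2 ⇒ x=2/(-3/5)=-3.3333
Confirm numerically:
  x=-2.660: |R|=0.73629 <1
  x=-2.275: |R|=0.56357 <1
  x=-1.712: |R|=0.27533 <1
  x=-3.827: |R|=1.16778 >1
  x=-3.719: |R|=1.13270 >1
Stable set (-3.3333, 0).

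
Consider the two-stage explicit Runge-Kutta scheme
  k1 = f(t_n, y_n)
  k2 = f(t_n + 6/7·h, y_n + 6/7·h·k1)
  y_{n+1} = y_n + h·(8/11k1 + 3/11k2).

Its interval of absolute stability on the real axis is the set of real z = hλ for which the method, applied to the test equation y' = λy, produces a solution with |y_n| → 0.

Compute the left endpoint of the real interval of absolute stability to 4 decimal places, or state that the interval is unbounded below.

z* = -4.2778.

On y'=λy, z=hλ:
  k1=λy_n ⇒ h·k1=z·y_n;  k2=λ(1+6/7z)y_n ⇒ h·k2=z(1+6/7z)y_n
  y_{n+1}/y_n = 1 + 8/11z + 3/11z(1+6/7z) = 1 + z + 18/77z²
  ⇒ R(z) = 1 + z + 18/77z².

Solve |R(x)|<1 on ℝ⁻.
x=-1.68: |R|=0.0202
R=1: x+18/77x²=0 ⇒ x=−77/18=-4.2778; min R=1−1/(4·18/77)=-0.0694>−1
Confirm numerically:
  x=-3.273: |R|=0.23123 <1
  x=-3.228: |R|=0.20784 <1
  x=-2.022: |R|=0.06625 <1
  x=-4.859: |R|=1.66019 >1
  x=-4.633: |R|=1.38472 >1
Stable set (-4.2778, 0).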